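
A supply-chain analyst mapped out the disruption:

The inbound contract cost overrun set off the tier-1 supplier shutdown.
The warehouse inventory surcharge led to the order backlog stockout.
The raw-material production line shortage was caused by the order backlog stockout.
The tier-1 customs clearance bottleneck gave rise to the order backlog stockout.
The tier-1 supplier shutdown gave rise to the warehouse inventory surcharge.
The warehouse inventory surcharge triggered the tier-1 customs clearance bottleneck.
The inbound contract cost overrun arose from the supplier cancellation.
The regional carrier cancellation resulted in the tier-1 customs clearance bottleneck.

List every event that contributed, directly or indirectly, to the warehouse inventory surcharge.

Immediate cause of the warehouse inventory surcharge: the tier-1 supplier shutdown.
Further upstream: the supplier cancellation, the inbound contract cost overrun.

the inbound contract cost overrun, the supplier cancellation, the tier-1 supplier shutdown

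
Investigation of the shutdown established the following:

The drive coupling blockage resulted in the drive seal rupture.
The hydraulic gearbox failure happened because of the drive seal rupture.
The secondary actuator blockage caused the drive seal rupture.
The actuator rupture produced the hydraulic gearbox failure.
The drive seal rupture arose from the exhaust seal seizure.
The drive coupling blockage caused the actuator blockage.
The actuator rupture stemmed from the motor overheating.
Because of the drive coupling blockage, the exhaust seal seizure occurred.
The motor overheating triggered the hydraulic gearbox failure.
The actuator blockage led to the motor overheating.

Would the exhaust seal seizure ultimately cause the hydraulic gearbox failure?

Yes

There is a causal chain: the exhaust seal seizure → the drive seal rupture → the hydraulic gearbox failure.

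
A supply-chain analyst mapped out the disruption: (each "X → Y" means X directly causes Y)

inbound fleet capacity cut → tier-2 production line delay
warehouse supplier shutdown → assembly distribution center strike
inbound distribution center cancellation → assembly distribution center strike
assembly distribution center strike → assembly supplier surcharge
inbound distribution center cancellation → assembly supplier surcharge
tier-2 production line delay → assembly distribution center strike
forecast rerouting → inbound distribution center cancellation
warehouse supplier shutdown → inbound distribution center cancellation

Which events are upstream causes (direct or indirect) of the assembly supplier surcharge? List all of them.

Immediate causes of the assembly supplier surcharge: the inbound distribution center cancellation, the assembly distribution center strike.
Further upstream: the forecast rerouting, the inbound fleet capacity cut, the warehouse supplier shutdown, the tier-2 production line delay.

the assembly distribution center strike, the forecast rerouting, the inbound distribution center cancellation, the inbound fleet capacity cut, the tier-2 production line delay, the warehouse supplier shutdown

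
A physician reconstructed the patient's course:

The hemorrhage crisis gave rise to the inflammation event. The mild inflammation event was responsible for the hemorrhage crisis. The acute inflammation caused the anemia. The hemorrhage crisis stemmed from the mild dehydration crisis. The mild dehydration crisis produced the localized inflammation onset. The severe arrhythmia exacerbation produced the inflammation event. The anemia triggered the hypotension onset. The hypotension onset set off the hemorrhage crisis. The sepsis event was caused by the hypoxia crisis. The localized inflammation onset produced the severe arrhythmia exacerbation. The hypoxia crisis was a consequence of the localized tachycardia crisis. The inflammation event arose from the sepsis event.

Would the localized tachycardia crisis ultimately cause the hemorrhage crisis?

The localized tachycardia crisis leads to the hypoxia crisis, the sepsis event, the inflammation event; the hemorrhage crisis is not among them.

No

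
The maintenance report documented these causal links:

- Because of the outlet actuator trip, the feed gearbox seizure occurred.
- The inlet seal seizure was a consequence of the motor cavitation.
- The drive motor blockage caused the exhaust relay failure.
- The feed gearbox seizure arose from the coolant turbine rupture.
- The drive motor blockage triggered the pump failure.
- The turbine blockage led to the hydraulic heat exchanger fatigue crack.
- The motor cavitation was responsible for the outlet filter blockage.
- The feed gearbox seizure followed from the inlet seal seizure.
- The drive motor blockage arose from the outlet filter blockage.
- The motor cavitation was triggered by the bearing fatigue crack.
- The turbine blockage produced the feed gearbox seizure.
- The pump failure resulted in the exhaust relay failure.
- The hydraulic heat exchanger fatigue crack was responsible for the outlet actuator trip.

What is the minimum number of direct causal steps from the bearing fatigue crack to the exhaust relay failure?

Shortest chain: the bearing fatigue crack → the motor cavitation → the outlet filter blockage → the drive motor blockage → the exhaust relay failure.

4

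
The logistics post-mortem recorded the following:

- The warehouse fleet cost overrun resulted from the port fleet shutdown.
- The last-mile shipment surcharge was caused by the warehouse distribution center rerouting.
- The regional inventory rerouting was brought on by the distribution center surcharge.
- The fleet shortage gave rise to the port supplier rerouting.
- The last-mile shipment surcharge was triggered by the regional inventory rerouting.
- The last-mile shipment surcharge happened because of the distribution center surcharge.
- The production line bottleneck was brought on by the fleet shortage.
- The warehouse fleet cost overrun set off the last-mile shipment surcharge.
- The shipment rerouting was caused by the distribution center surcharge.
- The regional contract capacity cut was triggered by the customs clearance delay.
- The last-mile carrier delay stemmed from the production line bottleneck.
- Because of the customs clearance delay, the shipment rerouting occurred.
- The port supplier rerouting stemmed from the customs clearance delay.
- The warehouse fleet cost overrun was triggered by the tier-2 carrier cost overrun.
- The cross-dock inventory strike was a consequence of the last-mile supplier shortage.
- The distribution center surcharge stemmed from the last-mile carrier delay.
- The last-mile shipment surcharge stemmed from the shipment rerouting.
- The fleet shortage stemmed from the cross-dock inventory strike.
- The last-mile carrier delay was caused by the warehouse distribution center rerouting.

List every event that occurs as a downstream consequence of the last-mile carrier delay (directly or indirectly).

Direct effects: the distribution center surcharge.
2 steps out: the regional inventory rerouting, the shipment rerouting, the last-mile shipment surcharge.
Not reachable from it: the warehouse distribution center rerouting, the last-mile supplier shortage, the cross-dock inventory strike, the fleet shortage, the customs clearance delay, the production line bottleneck, the port supplier rerouting, the regional contract capacity cut, the port fleet shutdown, the tier-2 carrier cost overrun, the warehouse fleet cost overrun.

the distribution center surcharge, the last-mile shipment surcharge, the regional inventory rerouting, the shipment rerouting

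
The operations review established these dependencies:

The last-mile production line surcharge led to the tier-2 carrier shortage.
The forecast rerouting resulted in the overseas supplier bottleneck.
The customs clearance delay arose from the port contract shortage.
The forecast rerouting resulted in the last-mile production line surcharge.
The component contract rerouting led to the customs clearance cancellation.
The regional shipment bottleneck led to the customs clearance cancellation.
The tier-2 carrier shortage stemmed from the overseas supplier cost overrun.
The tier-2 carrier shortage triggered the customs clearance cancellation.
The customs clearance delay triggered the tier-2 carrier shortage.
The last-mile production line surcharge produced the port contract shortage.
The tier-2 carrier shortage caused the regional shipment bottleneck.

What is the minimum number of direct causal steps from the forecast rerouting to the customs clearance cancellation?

3

Shortest chain: the forecast rerouting → the last-mile production line surcharge → the tier-2 carrier shortage → the customs clearance cancellation.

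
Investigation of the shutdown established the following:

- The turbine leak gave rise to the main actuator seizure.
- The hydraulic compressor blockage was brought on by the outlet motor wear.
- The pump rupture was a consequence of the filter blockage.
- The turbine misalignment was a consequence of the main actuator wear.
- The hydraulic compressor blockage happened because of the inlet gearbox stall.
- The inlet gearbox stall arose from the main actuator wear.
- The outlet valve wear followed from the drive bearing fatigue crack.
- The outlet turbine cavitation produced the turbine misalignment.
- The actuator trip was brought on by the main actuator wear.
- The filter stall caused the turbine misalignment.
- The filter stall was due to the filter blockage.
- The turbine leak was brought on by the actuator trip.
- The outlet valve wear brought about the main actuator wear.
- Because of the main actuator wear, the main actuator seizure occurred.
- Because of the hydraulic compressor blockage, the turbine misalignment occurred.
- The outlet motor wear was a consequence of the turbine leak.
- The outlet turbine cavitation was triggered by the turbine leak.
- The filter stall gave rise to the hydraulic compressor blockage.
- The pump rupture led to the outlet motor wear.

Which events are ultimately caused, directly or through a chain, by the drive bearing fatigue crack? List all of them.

the actuator trip, the hydraulic compressor blockage, the inlet gearbox stall, the main actuator seizure, the main actuator wear, the outlet motor wear, the outlet turbine cavitation, the outlet valve wear, the turbine leak, the turbine misalignment

Direct effects: the outlet valve wear.
2 steps out: the main actuator wear.
3 steps out: the inlet gearbox stall, the actuator trip, the main actuator seizure, the turbine misalignment.
4 steps out: the turbine leak, the hydraulic compressor blockage.
5 steps out: the outlet motor wear, the outlet turbine cavitation.
Not reachable from it: the filter blockage, the pump rupture, the filter stall.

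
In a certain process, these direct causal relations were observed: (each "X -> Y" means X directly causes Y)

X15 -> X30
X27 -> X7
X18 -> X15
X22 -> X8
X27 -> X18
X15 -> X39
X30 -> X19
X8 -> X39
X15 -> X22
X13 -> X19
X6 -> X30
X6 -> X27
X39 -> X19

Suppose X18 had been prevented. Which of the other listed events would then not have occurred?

Downstream of X18: X15, X30, X22, X8, X39, X19.
Of those, still caused via another path: X30, X19.
The remainder have no surviving cause.

X15, X22, X39, X8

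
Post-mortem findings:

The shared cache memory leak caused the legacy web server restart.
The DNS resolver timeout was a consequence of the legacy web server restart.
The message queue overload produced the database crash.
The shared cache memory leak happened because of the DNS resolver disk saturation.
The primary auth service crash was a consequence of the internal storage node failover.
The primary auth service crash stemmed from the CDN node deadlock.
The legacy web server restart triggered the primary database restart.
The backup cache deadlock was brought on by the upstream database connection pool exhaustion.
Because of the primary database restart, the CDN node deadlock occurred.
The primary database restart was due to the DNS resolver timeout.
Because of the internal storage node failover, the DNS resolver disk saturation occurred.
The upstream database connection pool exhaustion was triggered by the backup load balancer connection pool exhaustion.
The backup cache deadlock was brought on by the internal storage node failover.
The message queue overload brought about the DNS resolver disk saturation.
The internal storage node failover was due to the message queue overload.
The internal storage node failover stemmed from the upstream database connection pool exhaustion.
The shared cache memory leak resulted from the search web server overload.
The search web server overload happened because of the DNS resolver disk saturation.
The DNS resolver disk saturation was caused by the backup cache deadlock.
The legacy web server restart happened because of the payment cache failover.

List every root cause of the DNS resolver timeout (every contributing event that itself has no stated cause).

Tracing upstream from the DNS resolver timeout: the DNS resolver timeout ← the legacy web server restart ← the shared cache memory leak ← the DNS resolver disk saturation ← the message queue overload.
A separate upstream branch: the DNS resolver timeout ← the legacy web server restart ← the shared cache memory leak ← the DNS resolver disk saturation ← the internal storage node failover ← the upstream database connection pool exhaustion ← the backup load balancer connection pool exhaustion.
A separate upstream branch: the DNS resolver timeout ← the legacy web server restart ← the payment cache failover.
Each of those chain origins has no stated cause.

the backup load balancer connection pool exhaustion, the message queue overload, the payment cache failover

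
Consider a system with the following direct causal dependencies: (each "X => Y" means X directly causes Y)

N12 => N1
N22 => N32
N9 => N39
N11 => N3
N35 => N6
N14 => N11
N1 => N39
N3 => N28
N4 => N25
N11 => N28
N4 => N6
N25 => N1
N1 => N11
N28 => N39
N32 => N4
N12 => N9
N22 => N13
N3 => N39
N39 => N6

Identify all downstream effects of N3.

Direct effects: N28, N39.
2 steps out: N6.
Not reachable from it: N22, N13, N35, N32, N4, N25, N12, N1, N14, N11, N9.

N28, N39, N6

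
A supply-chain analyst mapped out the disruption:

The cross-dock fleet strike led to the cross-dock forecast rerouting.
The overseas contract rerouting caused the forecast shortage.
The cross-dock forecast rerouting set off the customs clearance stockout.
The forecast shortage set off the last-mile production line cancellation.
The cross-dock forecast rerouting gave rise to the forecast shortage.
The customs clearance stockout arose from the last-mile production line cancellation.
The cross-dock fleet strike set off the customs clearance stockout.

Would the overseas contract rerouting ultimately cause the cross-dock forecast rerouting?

No

The overseas contract rerouting leads to the forecast shortage, the last-mile production line cancellation, the customs clearance stockout; the cross-dock forecast rerouting is not among them.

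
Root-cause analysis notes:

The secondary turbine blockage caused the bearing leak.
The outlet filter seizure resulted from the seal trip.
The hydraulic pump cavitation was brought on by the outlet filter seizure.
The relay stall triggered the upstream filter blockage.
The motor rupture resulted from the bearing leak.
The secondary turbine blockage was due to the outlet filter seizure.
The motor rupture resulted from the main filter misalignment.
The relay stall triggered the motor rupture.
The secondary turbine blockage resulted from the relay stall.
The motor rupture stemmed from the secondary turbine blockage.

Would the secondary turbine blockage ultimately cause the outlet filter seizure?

No

The secondary turbine blockage leads to the bearing leak, the motor rupture; the outlet filter seizure is not among them.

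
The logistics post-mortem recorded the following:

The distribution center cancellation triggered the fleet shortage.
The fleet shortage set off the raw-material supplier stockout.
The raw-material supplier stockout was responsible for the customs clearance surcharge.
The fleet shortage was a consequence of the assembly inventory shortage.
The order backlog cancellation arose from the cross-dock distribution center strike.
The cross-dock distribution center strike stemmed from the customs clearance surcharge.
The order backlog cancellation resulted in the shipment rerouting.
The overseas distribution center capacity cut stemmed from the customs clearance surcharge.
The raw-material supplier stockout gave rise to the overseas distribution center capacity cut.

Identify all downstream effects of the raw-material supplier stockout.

the cross-dock distribution center strike, the customs clearance surcharge, the order backlog cancellation, the overseas distribution center capacity cut, the shipment rerouting

Direct effects: the customs clearance surcharge, the overseas distribution center capacity cut.
2 steps out: the cross-dock distribution center strike.
3 steps out: the order backlog cancellation.
4 steps out: the shipment rerouting.
Not reachable from it: the distribution center cancellation, the assembly inventory shortage, the fleet shortage.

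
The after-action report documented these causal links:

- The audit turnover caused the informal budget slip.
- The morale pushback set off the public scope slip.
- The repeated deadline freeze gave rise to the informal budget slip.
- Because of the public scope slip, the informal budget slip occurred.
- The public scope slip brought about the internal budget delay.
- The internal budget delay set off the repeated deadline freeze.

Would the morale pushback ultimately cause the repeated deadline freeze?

Yes

There is a causal chain: the morale pushback → the public scope slip → the internal budget delay → the repeated deadline freeze.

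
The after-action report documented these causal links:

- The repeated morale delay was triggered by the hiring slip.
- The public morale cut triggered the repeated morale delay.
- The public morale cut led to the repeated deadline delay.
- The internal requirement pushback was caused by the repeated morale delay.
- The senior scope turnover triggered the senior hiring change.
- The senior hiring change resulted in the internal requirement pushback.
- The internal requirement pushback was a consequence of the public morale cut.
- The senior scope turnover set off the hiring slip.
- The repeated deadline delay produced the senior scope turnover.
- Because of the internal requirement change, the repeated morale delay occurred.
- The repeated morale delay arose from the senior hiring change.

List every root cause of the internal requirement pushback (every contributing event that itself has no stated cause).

the internal requirement change, the public morale cut

Tracing upstream from the internal requirement pushback: the internal requirement pushback ← the public morale cut.
A separate upstream branch: the internal requirement pushback ← the repeated morale delay ← the internal requirement change.
Each of those chain origins has no stated cause.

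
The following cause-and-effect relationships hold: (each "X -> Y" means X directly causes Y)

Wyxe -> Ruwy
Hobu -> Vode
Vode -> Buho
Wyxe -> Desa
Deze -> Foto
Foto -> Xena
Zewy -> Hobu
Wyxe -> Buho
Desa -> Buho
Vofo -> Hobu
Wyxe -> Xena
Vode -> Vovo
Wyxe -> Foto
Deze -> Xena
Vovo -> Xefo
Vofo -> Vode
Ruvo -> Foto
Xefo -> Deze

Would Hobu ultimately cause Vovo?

There is a causal chain: Hobu → Vode → Vovo.

Yes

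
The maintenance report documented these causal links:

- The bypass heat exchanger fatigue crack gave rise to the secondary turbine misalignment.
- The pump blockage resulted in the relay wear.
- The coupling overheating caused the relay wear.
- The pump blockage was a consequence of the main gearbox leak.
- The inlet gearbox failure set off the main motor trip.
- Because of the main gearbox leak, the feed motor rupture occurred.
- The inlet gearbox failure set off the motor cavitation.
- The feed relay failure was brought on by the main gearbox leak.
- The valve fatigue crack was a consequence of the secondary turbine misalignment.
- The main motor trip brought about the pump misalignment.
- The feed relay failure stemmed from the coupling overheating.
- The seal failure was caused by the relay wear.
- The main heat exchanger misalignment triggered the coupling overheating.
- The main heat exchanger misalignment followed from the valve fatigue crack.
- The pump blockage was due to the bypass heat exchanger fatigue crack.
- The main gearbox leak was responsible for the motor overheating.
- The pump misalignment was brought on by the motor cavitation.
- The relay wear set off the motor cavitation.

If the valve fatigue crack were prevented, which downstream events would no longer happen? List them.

Downstream of the valve fatigue crack: the main heat exchanger misalignment, the coupling overheating, the relay wear, the motor cavitation, the seal failure, the pump misalignment, the feed relay failure.
Of those, still caused via another path: the relay wear, the motor cavitation, the seal failure, the pump misalignment, the feed relay failure.
The remainder have no surviving cause.

the coupling overheating, the main heat exchanger misalignment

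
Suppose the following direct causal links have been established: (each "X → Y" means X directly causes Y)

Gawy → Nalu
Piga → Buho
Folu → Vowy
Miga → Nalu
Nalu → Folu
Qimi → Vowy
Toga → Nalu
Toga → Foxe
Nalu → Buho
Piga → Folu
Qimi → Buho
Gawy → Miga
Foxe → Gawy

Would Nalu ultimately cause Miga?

Nalu leads to Buho, Folu, Vowy; Miga is not among them.

No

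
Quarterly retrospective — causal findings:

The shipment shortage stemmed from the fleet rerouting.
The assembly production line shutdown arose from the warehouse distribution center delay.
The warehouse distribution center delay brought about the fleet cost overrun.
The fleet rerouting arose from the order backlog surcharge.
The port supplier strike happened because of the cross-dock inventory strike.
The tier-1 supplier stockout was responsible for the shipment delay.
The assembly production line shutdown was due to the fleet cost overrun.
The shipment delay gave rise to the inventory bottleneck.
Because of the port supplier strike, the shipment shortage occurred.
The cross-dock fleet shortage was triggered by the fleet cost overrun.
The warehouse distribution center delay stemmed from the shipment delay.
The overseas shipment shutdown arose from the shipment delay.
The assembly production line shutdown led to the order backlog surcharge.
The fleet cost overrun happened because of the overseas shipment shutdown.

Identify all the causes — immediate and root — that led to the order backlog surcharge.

the assembly production line shutdown, the fleet cost overrun, the overseas shipment shutdown, the shipment delay, the tier-1 supplier stockout, the warehouse distribution center delay

Immediate cause of the order backlog surcharge: the assembly production line shutdown.
Further upstream: the tier-1 supplier stockout, the shipment delay, the warehouse distribution center delay, the overseas shipment shutdown, the fleet cost overrun.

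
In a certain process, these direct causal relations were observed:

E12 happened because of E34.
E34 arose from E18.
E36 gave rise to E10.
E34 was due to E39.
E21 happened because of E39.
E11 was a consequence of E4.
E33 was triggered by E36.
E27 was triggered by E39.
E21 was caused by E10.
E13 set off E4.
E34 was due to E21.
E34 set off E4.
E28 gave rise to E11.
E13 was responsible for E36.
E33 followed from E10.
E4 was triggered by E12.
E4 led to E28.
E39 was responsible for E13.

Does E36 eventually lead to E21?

Yes

There is a causal chain: E36 → E10 → E21.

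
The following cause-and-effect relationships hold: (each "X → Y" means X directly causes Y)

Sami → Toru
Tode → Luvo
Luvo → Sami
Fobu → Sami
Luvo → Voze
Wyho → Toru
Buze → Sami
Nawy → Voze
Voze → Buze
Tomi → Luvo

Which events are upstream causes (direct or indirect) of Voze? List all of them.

Immediate causes of Voze: Nawy, Luvo.
Further upstream: Tomi, Tode.

Luvo, Nawy, Tode, Tomi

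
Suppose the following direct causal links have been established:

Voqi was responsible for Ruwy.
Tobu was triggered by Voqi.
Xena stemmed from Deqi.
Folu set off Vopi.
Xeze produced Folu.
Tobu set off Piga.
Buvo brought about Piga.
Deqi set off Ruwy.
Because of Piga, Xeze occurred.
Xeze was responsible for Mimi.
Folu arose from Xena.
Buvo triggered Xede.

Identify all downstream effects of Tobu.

Folu, Mimi, Piga, Vopi, Xeze

Direct effects: Piga.
2 steps out: Xeze.
3 steps out: Mimi, Folu.
4 steps out: Vopi.
Not reachable from it: Deqi, Buvo, Voqi, Xede, Ruwy, Xena.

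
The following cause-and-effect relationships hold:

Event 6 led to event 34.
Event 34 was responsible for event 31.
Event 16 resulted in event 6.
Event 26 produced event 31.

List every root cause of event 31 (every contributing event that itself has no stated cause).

Tracing upstream from event 31: event 31 ← event 34 ← event 6 ← event 16.
A separate upstream branch: event 31 ← event 26.
Each of those chain origins has no stated cause.

event 16, event 26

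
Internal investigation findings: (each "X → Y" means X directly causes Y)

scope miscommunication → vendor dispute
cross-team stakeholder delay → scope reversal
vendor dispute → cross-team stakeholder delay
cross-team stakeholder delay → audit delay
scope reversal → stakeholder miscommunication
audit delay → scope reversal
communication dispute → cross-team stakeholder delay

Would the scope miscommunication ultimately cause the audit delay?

Yes

There is a causal chain: the scope miscommunication → the vendor dispute → the cross-team stakeholder delay → the audit delay.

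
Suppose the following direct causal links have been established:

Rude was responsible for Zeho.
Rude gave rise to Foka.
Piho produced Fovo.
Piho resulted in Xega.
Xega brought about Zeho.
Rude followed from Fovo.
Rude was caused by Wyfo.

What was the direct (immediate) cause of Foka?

Upstream contributors include Piho, Fovo, Wyfo, but only Rude feeds directly into Foka.

Rude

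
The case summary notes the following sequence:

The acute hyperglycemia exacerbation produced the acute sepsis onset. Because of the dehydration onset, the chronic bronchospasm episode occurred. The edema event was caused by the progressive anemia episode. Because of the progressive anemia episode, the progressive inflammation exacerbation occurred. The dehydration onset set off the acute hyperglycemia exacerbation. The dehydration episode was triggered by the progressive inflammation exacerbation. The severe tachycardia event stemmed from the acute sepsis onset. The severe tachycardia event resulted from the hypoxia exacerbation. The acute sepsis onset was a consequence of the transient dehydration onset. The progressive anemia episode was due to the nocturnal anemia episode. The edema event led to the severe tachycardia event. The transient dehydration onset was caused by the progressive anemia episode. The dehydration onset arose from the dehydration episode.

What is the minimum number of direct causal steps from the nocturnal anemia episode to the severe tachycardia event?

3

Shortest chain: the nocturnal anemia episode → the progressive anemia episode → the edema event → the severe tachycardia event.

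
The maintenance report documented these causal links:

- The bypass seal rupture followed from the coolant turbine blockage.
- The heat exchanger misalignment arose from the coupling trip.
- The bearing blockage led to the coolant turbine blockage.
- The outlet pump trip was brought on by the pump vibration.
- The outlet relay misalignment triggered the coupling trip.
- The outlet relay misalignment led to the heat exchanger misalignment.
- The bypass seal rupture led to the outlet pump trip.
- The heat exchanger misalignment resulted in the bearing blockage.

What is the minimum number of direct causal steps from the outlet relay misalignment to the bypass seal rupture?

Shortest chain: the outlet relay misalignment → the heat exchanger misalignment → the bearing blockage → the coolant turbine blockage → the bypass seal rupture.

4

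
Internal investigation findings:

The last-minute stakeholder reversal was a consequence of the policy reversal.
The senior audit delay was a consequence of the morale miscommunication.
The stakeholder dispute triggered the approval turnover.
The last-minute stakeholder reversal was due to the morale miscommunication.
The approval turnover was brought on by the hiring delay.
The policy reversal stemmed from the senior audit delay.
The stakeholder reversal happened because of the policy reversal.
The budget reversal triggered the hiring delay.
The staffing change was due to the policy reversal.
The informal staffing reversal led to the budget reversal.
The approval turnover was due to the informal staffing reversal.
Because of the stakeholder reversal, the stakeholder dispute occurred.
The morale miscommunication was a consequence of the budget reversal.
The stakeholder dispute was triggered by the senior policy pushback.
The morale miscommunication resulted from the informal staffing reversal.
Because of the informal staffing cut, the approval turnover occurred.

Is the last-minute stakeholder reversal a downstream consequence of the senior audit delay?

There is a causal chain: the senior audit delay → the policy reversal → the last-minute stakeholder reversal.

Yes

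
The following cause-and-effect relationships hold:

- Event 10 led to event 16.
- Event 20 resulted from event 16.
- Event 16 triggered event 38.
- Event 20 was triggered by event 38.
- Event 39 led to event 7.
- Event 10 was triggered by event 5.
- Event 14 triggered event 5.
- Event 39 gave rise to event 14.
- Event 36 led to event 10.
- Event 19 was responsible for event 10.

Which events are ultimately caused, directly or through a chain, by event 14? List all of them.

event 10, event 16, event 20, event 38, event 5

Direct effects: event 5.
2 steps out: event 10.
3 steps out: event 16.
4 steps out: event 38, event 20.
Not reachable from it: event 39, event 7, event 19, event 36.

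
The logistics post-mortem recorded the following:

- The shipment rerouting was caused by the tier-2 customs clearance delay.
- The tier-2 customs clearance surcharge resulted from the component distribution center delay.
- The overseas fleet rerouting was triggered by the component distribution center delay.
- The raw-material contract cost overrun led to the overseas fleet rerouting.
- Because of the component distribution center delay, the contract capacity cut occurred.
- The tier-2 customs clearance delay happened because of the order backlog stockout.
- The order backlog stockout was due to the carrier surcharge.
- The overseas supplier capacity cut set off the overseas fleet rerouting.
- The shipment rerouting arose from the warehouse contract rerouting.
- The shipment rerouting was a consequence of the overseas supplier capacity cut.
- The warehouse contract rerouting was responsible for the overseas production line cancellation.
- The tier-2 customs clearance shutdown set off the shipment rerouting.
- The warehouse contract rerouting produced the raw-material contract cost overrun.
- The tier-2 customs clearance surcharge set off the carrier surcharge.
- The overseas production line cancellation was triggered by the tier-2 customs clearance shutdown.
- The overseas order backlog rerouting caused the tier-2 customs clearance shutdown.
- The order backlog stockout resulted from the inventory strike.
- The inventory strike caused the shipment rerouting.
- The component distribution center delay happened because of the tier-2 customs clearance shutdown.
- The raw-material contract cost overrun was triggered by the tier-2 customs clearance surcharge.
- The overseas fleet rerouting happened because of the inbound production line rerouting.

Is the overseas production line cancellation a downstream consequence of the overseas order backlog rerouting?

Yes

There is a causal chain: the overseas order backlog rerouting → the tier-2 customs clearance shutdown → the overseas production line cancellation.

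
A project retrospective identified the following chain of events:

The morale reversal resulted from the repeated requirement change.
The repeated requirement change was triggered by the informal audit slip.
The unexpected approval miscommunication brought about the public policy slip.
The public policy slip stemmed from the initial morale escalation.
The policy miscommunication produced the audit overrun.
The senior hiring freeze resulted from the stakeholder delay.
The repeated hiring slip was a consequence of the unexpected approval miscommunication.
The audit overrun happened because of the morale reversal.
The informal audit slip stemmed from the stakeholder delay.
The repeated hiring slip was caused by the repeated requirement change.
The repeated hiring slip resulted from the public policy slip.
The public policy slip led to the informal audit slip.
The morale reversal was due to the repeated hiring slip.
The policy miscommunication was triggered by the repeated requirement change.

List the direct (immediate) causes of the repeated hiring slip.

the public policy slip, the repeated requirement change, the unexpected approval miscommunication

Upstream contributors include the stakeholder delay, the initial morale escalation, the informal audit slip, but only the public policy slip, the repeated requirement change, the unexpected approval miscommunication feed directly into the repeated hiring slip.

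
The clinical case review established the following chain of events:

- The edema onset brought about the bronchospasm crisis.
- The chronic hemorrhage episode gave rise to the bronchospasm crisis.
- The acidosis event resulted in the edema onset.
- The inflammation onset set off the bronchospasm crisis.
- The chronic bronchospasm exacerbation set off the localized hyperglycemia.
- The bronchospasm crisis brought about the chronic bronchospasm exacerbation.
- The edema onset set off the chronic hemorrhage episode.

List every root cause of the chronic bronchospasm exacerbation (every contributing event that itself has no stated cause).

the acidosis event, the inflammation onset

Tracing upstream from the chronic bronchospasm exacerbation: the chronic bronchospasm exacerbation ← the bronchospasm crisis ← the edema onset ← the acidosis event.
A separate upstream branch: the chronic bronchospasm exacerbation ← the bronchospasm crisis ← the inflammation onset.
Each of those chain origins has no stated cause.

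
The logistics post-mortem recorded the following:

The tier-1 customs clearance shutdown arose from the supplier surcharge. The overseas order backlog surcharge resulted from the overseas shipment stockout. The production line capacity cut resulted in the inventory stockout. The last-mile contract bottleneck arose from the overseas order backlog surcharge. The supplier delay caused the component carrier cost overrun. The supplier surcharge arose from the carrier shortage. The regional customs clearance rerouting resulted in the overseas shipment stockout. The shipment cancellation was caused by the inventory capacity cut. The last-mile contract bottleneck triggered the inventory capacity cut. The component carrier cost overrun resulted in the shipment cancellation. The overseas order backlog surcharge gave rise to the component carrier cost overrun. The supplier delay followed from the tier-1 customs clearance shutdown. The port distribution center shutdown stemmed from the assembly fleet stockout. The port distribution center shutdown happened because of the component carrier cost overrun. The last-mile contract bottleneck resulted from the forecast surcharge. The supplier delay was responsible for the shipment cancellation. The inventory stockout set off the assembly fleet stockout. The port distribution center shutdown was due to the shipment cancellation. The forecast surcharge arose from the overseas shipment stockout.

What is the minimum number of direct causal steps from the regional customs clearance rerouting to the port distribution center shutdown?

4

Shortest chain: the regional customs clearance rerouting → the overseas shipment stockout → the overseas order backlog surcharge → the component carrier cost overrun → the port distribution center shutdown.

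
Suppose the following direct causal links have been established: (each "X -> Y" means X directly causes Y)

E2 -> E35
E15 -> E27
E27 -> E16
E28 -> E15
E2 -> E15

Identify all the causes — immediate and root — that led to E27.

Immediate cause of E27: E15.
Further upstream: E2, E28.

E15, E2, E28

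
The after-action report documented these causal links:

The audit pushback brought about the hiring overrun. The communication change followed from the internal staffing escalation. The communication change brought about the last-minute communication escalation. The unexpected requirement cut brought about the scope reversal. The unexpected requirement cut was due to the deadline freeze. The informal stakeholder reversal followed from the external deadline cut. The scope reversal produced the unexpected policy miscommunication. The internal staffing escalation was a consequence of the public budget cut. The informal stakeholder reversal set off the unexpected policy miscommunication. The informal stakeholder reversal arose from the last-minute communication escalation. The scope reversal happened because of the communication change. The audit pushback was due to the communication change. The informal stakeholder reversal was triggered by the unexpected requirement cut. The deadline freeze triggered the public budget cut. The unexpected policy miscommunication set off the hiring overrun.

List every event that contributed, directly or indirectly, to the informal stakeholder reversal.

Immediate causes of the informal stakeholder reversal: the last-minute communication escalation, the unexpected requirement cut, the external deadline cut.
Further upstream: the deadline freeze, the public budget cut, the internal staffing escalation, the communication change.

the communication change, the deadline freeze, the external deadline cut, the internal staffing escalation, the last-minute communication escalation, the public budget cut, the unexpected requirement cut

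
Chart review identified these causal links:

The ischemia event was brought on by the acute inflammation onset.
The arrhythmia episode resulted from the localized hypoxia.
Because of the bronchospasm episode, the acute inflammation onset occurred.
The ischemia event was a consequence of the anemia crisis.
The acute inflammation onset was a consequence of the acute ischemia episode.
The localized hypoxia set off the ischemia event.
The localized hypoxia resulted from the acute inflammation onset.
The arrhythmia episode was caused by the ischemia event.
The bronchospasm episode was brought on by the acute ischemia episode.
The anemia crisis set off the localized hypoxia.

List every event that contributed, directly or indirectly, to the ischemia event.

Immediate causes of the ischemia event: the acute inflammation onset, the anemia crisis, the localized hypoxia.
Further upstream: the acute ischemia episode, the bronchospasm episode.

the acute inflammation onset, the acute ischemia episode, the anemia crisis, the bronchospasm episode, the localized hypoxia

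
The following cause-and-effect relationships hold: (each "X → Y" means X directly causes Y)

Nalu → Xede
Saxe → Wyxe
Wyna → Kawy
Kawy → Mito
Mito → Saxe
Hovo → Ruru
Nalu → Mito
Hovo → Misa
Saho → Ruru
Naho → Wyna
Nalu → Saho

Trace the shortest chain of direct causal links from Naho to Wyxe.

Naho → Wyna → Kawy → Mito → Saxe → Wyxe

Naho → Wyna
Wyna → Kawy
Kawy → Mito
Mito → Saxe
Saxe → Wyxe
Length: 5 steps.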